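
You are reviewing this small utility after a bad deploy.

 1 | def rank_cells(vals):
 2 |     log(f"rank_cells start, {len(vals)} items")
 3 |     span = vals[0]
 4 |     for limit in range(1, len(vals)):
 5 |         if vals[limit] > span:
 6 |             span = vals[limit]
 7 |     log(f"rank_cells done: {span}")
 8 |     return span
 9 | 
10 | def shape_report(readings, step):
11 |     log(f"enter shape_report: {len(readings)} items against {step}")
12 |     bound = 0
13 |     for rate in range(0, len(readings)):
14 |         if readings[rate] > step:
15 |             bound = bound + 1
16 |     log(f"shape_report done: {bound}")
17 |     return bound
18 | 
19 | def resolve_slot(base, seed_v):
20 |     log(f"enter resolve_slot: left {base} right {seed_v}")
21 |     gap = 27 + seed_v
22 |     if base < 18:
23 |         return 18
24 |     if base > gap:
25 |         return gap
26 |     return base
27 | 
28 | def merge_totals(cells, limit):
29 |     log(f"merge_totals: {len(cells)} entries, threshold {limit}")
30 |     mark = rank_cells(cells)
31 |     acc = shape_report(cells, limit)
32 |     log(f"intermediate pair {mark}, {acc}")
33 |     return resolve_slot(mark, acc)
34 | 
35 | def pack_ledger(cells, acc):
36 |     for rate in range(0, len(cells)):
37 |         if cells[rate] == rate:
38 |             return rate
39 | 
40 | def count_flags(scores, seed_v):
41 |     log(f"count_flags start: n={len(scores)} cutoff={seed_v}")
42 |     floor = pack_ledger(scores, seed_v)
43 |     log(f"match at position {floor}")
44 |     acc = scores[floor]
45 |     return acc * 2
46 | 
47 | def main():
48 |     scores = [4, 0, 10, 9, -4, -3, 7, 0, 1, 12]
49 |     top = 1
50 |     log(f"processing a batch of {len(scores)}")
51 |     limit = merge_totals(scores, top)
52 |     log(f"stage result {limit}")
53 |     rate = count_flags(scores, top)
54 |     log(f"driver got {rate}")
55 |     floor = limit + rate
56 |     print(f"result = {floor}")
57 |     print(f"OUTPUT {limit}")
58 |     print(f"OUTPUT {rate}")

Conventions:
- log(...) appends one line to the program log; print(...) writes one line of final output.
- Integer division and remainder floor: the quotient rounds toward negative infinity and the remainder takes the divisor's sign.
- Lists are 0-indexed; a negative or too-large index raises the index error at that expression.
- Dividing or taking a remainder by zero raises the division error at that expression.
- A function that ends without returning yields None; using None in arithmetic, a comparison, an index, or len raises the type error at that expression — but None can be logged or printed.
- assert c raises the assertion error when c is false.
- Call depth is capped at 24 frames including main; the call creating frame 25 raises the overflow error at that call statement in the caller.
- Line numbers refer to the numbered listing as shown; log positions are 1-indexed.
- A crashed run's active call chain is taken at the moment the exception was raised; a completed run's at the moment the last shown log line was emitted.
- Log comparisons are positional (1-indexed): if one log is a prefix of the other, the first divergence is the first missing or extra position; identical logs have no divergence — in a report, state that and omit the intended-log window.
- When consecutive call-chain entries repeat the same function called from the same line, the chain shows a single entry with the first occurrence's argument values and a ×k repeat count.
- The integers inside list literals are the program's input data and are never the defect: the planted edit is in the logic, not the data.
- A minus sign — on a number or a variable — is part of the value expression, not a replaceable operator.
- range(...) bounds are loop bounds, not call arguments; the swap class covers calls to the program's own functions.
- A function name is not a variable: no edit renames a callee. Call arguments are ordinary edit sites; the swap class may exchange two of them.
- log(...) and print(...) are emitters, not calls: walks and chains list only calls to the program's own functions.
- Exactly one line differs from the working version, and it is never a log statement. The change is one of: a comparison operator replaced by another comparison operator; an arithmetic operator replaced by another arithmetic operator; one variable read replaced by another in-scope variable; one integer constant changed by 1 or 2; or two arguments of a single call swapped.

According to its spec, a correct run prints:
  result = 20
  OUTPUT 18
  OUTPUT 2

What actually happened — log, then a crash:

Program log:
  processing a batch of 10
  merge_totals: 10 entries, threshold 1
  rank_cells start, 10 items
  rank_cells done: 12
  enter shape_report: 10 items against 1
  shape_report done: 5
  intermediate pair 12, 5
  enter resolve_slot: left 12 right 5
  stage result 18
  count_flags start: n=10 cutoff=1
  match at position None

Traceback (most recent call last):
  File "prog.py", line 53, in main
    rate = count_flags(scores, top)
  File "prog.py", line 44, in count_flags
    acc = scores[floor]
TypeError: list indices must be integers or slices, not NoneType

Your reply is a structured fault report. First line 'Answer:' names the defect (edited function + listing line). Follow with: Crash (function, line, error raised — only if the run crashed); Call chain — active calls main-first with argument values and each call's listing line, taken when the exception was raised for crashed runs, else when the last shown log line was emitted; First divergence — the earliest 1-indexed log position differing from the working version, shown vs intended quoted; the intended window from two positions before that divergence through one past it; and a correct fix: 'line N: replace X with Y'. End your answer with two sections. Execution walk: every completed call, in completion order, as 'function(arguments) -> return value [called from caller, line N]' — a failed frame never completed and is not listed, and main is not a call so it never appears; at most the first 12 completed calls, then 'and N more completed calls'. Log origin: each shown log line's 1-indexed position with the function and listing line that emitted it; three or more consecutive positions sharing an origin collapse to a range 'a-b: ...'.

Answer: the defect is in pack_ledger at line 37.
Core observation: Log line 11 is where behavior first shows: 'match at position None' appears instead of 'match at position 8'.
Crash: count_flags, line 44, TypeError.
Call chain: main -> count_flags([4, 0, 10, 9, -4, -3, 7, 0, 1, 12], 1) (called at line 53).
First divergence: at position 11 the run shows 'match at position None' where the working version logs 'match at position 8'.
Intended log window:
  9: stage result 18
  10: count_flags start: n=10 cutoff=1
  11: match at position 8
  12: driver got 2
Execution walk:
  rank_cells([4, 0, 10, 9, -4, -3, 7, 0, 1, 12]) -> 12  [called from merge_totals, line 30]
  shape_report([4, 0, 10, 9, -4, -3, 7, 0, 1, 12], 1) -> 5  [called from merge_totals, line 31]
  resolve_slot(12, 5) -> 18  [called from merge_totals, line 33]
  merge_totals([4, 0, 10, 9, -4, -3, 7, 0, 1, 12], 1) -> 18  [called from main, line 51]
  pack_ledger([4, 0, 10, 9, -4, -3, 7, 0, 1, 12], 1) -> None  [called from count_flags, line 42]
Log origins:
  1 — main, line 50
  2 — merge_totals, line 29
  3 — rank_cells, line 2
  4 — rank_cells, line 7
  5 — shape_report, line 11
  6 — shape_report, line 16
  7 — merge_totals, line 32
  8 — resolve_slot, line 20
  9 — main, line 52
  10 — count_flags, line 41
  11 — count_flags, line 43
A correct fix: line 37: replace `cells[rate] == rate` with `cells[rate] == acc`.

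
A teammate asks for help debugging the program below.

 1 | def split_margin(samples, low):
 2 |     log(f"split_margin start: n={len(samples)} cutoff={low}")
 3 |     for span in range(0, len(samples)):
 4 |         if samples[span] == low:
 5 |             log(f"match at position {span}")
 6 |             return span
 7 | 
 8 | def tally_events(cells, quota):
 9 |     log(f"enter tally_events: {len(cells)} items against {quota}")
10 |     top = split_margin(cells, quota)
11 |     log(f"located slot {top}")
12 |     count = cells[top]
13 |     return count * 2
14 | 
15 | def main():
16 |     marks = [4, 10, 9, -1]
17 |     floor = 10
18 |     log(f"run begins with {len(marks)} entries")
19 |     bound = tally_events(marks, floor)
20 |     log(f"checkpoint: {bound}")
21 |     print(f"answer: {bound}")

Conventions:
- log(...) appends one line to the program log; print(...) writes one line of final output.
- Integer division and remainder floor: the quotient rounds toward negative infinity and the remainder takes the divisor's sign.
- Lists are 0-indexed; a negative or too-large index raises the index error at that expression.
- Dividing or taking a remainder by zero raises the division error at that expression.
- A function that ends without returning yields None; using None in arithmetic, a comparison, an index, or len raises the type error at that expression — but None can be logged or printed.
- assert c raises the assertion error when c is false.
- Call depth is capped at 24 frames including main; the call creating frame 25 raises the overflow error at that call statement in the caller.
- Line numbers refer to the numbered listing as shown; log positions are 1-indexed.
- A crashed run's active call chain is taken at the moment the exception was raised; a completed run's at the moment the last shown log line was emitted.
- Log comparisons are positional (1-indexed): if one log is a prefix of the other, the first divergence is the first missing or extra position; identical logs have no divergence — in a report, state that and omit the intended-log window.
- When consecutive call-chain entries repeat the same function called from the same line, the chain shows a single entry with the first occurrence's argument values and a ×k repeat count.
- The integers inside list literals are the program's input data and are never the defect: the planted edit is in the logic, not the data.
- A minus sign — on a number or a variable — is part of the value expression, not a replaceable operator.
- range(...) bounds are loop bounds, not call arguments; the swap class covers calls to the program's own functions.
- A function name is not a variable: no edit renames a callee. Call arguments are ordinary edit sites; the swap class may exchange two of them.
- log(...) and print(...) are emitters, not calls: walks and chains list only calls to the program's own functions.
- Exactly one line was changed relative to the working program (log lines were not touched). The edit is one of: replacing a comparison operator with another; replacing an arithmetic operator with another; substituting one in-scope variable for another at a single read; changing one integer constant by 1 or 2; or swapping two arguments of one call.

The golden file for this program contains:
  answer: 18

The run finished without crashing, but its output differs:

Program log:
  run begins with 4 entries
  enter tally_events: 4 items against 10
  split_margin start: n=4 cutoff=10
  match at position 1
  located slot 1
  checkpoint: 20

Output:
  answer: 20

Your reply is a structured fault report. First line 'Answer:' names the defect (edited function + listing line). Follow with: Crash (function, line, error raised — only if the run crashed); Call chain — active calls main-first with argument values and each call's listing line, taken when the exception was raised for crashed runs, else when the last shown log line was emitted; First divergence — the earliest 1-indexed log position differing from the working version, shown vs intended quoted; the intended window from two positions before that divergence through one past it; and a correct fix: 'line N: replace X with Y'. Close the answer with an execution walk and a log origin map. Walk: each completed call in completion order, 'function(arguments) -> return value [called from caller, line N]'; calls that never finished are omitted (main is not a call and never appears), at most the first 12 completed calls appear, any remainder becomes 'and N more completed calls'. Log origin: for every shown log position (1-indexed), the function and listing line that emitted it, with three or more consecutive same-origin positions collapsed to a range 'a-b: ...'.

Answer: the defect is in main at line 17.
Key fact: The earliest visible damage is log position 2 — 'enter tally_events: 4 items against 10' rather than the intended 'enter tally_events: 4 items against 9'.
Call chain: main.
First divergence: position 2 — the shown line 'enter tally_events: 4 items against 10' should read 'enter tally_events: 4 items against 9'.
Intended log window:
  1: run begins with 4 entries
  2: enter tally_events: 4 items against 9
  3: split_margin start: n=4 cutoff=9
Execution walk:
  split_margin([4, 10, 9, -1], 10) -> 1  [called from tally_events, line 10]
  tally_events([4, 10, 9, -1], 10) -> 20  [called from main, line 19]
Log origin:
  1: from main, line 18
  2: from tally_events, line 9
  3: from split_margin, line 2
  4: from split_margin, line 5
  5: from tally_events, line 11
  6: from main, line 20
A correct fix: line 17: replace `10` with `9`.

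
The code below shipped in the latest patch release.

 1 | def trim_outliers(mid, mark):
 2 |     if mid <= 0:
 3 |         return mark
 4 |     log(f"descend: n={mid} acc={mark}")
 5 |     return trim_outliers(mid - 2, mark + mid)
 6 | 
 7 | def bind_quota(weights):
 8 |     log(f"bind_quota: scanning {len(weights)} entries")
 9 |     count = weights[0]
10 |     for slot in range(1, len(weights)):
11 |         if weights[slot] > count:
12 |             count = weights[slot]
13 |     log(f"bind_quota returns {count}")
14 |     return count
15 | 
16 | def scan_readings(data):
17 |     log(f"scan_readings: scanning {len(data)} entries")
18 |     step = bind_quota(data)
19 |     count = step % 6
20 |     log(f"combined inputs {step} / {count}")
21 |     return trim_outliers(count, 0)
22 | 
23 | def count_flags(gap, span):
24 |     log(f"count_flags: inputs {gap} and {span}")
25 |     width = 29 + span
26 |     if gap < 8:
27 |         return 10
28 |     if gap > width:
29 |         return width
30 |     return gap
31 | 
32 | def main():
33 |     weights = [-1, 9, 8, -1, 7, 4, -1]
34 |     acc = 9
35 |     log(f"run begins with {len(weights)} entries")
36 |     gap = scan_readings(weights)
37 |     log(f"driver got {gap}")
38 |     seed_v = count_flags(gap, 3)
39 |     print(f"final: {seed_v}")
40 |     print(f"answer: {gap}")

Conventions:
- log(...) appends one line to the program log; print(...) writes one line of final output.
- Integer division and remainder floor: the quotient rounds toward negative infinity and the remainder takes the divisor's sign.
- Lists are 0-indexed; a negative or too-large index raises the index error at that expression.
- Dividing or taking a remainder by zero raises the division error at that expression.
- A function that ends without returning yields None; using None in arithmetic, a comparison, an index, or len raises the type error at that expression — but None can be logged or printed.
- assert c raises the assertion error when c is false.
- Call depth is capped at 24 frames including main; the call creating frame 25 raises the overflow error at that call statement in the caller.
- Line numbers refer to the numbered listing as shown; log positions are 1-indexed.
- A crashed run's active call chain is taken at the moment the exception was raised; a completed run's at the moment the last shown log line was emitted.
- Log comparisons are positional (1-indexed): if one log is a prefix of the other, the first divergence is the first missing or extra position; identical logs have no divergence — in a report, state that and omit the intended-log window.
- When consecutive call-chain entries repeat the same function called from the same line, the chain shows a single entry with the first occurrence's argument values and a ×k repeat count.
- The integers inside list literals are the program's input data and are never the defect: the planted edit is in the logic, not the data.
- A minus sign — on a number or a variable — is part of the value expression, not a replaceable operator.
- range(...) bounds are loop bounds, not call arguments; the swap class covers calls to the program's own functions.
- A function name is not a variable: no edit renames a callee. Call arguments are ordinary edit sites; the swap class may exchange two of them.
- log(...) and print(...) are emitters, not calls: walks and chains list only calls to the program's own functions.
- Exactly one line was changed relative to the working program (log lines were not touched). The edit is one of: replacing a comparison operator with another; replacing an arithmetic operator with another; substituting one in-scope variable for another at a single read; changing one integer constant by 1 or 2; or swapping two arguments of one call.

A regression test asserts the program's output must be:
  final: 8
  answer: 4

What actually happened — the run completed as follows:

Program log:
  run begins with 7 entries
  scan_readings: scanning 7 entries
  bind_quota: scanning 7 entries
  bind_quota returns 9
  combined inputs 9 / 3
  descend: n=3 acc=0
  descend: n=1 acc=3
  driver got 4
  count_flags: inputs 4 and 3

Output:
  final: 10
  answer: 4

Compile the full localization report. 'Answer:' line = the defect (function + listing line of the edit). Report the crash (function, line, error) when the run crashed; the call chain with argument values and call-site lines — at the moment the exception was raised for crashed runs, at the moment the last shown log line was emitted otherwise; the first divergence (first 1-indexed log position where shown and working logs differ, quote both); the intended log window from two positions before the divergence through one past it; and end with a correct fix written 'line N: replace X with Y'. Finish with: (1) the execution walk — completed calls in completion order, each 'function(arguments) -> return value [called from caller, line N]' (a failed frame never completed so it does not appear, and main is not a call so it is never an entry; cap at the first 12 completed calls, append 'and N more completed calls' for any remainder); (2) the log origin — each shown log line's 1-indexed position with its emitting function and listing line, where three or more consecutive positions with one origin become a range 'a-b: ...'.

Answer: the defect is in count_flags at line 27.
Key observation: The two runs log identically and part ways only at the printed values.
Call chain: main -> count_flags(4, 3) (called at line 38).
First divergence: none — the logs agree in full.
Execution walk:
  bind_quota([-1, 9, 8, -1, 7, 4, -1]) -> 9  [called from scan_readings, line 18]
  trim_outliers(-1, 4) -> 4  [called from trim_outliers, line 5]
  trim_outliers(1, 3) -> 4  [called from trim_outliers, line 5]
  trim_outliers(3, 0) -> 4  [called from scan_readings, line 21]
  scan_readings([-1, 9, 8, -1, 7, 4, -1]) -> 4  [called from main, line 36]
  count_flags(4, 3) -> 10  [called from main, line 38]
Origin of each log line:
  1: from main, line 35
  2: from scan_readings, line 17
  3: from bind_quota, line 8
  4: from bind_quota, line 13
  5: from scan_readings, line 20
  6: from trim_outliers, line 4
  7: from trim_outliers, line 4
  8: from main, line 37
  9: from count_flags, line 24
A correct fix: line 27: replace `10` with `8`.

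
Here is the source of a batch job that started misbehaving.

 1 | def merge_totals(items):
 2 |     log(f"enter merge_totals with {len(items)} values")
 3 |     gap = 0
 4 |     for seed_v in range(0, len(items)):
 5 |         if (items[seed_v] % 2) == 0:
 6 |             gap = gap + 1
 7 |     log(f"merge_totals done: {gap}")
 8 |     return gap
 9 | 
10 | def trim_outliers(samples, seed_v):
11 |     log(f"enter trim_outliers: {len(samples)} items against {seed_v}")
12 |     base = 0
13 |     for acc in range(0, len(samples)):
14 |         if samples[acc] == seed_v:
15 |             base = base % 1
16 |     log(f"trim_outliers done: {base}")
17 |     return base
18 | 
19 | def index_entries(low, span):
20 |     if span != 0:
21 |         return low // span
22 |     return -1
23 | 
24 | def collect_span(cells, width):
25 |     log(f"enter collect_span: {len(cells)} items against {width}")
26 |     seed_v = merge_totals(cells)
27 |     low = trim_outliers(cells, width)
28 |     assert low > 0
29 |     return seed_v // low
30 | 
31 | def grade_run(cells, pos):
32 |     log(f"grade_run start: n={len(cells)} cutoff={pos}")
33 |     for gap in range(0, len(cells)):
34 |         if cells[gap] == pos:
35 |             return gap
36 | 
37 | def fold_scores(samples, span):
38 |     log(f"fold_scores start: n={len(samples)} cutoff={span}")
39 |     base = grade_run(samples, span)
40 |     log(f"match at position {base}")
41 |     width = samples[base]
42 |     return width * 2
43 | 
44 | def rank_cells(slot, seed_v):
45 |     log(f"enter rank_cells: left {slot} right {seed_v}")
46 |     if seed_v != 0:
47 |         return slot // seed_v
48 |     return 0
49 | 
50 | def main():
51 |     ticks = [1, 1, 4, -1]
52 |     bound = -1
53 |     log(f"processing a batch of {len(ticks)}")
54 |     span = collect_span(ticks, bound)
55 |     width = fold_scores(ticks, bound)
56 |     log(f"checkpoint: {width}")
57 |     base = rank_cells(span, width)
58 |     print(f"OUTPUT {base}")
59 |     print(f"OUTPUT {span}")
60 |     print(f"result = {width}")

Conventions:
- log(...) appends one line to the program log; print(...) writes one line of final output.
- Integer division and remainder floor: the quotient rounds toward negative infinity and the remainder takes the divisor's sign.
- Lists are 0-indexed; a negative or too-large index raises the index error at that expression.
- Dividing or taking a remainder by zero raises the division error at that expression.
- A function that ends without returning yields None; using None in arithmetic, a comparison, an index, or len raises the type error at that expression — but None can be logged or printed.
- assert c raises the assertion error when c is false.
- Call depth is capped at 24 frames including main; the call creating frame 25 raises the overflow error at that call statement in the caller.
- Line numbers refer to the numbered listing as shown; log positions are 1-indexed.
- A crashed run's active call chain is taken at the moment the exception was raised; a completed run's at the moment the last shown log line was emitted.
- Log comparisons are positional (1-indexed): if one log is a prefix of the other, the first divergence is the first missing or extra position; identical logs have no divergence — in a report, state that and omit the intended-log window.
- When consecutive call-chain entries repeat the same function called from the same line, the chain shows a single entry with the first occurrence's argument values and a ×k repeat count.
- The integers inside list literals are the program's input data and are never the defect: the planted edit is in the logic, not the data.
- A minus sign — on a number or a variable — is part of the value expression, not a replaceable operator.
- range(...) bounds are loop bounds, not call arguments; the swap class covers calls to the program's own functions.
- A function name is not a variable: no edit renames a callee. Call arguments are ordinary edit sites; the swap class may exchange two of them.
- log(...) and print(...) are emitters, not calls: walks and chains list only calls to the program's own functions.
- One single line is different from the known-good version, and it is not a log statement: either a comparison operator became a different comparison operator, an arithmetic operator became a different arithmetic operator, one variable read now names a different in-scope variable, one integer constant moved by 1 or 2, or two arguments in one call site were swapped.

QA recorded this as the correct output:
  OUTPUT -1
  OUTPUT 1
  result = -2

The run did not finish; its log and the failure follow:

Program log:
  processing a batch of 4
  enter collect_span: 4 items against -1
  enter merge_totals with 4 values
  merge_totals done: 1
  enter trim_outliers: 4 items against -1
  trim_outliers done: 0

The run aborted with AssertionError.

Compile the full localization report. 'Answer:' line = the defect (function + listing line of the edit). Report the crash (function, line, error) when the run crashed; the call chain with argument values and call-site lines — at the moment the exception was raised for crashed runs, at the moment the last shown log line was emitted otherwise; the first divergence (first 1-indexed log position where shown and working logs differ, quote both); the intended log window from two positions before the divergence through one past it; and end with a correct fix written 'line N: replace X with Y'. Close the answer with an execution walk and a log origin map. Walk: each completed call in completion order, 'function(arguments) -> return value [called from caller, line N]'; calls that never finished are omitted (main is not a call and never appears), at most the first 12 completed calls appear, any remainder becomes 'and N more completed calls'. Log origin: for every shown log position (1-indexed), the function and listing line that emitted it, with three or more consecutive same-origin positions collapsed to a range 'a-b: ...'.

Answer: the defect is in trim_outliers at line 15.
Key observation: Everything matches until log position 6, which reads 'trim_outliers done: 0' in place of 'trim_outliers done: 1'.
Crash: collect_span, line 28, AssertionError.
Call chain: main -> collect_span([1, 1, 4, -1], -1) (called at line 54).
First divergence: position 6 — shown 'trim_outliers done: 0', intended 'trim_outliers done: 1'.
Intended log window:
  4: merge_totals done: 1
  5: enter trim_outliers: 4 items against -1
  6: trim_outliers done: 1
  7: fold_scores start: n=4 cutoff=-1
Execution walk:
  merge_totals([1, 1, 4, -1]) -> 1  [called from collect_span, line 26]
  trim_outliers([1, 1, 4, -1], -1) -> 0  [called from collect_span, line 27]
Log line origins:
  1: logged in main at line 53
  2: logged in collect_span at line 25
  3: logged in merge_totals at line 2
  4: logged in merge_totals at line 7
  5: logged in trim_outliers at line 11
  6: logged in trim_outliers at line 16
A correct fix: line 15: replace `%` with `+`.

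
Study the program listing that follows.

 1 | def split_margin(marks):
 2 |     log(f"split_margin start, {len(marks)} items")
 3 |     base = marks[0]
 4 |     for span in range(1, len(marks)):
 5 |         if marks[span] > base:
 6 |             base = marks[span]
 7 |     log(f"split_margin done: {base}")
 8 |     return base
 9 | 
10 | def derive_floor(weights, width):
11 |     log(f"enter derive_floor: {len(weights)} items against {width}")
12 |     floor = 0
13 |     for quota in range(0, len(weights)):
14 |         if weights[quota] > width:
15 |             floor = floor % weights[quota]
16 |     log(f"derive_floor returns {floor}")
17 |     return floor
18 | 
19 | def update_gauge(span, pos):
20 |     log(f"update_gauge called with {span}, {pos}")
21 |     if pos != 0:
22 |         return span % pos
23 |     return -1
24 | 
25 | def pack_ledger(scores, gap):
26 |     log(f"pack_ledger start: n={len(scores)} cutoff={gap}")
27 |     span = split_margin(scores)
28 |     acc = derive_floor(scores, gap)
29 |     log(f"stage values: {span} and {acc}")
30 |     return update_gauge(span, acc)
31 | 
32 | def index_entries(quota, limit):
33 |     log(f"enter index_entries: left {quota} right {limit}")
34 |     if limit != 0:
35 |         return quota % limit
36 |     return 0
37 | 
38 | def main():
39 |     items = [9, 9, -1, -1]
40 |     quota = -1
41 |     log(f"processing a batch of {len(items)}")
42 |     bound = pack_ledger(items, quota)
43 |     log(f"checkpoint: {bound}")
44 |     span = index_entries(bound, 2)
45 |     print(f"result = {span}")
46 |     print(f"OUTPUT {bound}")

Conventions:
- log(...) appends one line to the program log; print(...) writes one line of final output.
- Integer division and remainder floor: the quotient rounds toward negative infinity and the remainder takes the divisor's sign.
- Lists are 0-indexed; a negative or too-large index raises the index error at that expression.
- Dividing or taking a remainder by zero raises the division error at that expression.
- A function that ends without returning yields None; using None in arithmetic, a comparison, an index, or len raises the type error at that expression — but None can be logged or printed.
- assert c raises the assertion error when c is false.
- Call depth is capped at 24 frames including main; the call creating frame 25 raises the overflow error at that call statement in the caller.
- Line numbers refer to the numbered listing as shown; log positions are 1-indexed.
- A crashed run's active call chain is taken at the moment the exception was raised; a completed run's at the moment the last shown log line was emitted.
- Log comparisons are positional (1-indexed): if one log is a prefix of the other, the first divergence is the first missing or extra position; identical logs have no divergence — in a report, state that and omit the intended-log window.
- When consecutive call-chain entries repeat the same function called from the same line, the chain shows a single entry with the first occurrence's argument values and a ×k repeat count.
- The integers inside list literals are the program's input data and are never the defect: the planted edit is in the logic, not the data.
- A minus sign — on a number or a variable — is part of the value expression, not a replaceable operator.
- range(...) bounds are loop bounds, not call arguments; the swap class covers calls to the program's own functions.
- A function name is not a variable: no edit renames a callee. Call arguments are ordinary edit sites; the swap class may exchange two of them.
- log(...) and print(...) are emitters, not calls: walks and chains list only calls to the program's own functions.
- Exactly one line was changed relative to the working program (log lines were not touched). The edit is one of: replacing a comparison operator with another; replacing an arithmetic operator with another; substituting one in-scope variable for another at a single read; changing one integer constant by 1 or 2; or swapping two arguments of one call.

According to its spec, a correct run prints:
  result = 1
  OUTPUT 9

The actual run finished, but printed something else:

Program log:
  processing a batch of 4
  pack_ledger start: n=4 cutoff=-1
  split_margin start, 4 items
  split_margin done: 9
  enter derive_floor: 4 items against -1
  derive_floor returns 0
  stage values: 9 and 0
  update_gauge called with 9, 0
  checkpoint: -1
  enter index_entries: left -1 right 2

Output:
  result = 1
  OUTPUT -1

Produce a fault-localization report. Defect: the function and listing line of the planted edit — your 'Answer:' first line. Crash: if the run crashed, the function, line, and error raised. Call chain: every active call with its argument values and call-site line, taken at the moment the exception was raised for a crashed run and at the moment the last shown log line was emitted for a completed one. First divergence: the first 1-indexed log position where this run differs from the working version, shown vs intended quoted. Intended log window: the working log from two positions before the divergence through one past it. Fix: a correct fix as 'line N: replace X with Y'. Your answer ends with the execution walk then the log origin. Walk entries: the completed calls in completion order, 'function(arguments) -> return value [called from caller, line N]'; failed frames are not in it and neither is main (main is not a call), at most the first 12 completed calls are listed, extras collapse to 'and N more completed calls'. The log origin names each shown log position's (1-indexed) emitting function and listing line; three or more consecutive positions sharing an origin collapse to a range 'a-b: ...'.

Answer: the defect is in derive_floor at line 15.
Key fact: Everything matches until log position 6, which reads 'derive_floor returns 0' in place of 'derive_floor returns 18'.
Call chain: main -> index_entries(-1, 2) (called at line 44).
First divergence: position 6; shown 'derive_floor returns 0' vs intended 'derive_floor returns 18'.
Intended log window:
  4: split_margin done: 9
  5: enter derive_floor: 4 items against -1
  6: derive_floor returns 18
  7: stage values: 9 and 18
Execution walk:
  split_margin([9, 9, -1, -1]) -> 9  [called from pack_ledger, line 27]
  derive_floor([9, 9, -1, -1], -1) -> 0  [called from pack_ledger, line 28]
  update_gauge(9, 0) -> -1  [called from pack_ledger, line 30]
  pack_ledger([9, 9, -1, -1], -1) -> -1  [called from main, line 42]
  index_entries(-1, 2) -> 1  [called from main, line 44]
Log line origins:
  1: emitted by main (line 41)
  2: emitted by pack_ledger (line 26)
  3: emitted by split_margin (line 2)
  4: emitted by split_margin (line 7)
  5: emitted by derive_floor (line 11)
  6: emitted by derive_floor (line 16)
  7: emitted by pack_ledger (line 29)
  8: emitted by update_gauge (line 20)
  9: emitted by main (line 43)
  10: emitted by index_entries (line 33)
A correct fix: line 15: replace `%` with `+`.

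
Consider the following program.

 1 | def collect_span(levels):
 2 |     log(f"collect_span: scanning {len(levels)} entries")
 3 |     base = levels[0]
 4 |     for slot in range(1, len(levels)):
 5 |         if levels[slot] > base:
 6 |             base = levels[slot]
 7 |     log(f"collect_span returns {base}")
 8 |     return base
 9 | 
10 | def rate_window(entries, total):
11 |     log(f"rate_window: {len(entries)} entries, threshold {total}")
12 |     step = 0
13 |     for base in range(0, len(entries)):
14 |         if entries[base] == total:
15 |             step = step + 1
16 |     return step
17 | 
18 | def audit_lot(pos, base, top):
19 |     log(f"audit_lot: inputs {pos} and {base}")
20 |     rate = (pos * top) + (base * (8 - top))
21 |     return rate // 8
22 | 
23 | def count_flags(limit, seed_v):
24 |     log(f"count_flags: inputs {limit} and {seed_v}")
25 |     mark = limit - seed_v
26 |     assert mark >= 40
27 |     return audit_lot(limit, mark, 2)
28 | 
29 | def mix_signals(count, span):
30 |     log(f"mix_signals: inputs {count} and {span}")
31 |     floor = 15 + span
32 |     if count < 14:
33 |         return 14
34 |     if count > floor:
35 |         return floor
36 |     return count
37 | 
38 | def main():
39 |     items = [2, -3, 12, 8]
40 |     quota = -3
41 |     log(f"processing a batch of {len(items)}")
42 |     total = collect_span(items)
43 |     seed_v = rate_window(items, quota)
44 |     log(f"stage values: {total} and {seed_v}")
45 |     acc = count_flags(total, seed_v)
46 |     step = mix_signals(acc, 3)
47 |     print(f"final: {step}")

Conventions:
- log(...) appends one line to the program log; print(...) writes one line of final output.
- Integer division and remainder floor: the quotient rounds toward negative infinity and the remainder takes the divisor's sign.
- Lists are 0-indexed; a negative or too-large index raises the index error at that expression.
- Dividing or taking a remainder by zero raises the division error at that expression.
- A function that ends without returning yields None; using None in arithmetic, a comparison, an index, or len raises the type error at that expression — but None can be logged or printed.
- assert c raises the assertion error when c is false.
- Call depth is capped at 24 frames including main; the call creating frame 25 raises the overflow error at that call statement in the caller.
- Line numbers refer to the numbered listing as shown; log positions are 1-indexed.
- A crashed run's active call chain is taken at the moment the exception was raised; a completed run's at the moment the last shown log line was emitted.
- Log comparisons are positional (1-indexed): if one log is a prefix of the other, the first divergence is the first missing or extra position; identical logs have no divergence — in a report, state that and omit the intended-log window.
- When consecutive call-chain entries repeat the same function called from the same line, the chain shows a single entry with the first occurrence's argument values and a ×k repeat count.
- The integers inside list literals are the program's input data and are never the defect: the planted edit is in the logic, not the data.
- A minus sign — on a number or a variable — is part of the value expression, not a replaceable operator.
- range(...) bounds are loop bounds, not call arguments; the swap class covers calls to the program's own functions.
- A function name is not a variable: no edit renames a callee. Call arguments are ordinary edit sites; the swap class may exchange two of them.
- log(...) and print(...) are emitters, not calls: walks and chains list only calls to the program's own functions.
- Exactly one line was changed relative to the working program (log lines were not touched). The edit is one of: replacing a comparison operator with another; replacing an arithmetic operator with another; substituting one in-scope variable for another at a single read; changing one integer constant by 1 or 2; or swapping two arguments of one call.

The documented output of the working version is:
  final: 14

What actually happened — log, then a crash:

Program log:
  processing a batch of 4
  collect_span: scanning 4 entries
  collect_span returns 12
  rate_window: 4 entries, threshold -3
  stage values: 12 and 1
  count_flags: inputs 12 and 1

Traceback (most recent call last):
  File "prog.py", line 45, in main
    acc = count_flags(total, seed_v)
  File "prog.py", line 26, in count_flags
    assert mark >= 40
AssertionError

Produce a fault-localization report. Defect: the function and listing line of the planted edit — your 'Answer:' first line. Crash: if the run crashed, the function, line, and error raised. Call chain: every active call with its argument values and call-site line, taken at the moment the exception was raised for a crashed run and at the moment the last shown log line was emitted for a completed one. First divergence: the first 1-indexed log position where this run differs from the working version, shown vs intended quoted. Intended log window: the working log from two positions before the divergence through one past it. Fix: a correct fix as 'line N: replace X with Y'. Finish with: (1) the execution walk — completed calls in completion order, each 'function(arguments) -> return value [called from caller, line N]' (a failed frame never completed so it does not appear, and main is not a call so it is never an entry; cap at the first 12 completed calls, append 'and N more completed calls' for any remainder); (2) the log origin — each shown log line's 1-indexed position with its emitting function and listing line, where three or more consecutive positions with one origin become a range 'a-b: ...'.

Answer: the defect is in count_flags at line 26.
The tell: A complete run would log 'audit_lot: inputs 12 and 11' next, but this one stopped at 6 lines.
Crash: count_flags, line 26, AssertionError.
Call chain: main -> count_flags(12, 1) (called at line 45).
First divergence: position 7 (shown log ended at 6 lines; the working version continues: 'audit_lot: inputs 12 and 11').
Intended log window:
  5: stage values: 12 and 1
  6: count_flags: inputs 12 and 1
  7: audit_lot: inputs 12 and 11
  8: mix_signals: inputs 11 and 3
Execution walk:
  collect_span([2, -3, 12, 8]) -> 12  [called from main, line 42]
  rate_window([2, -3, 12, 8], -3) -> 1  [called from main, line 43]
Log line origins:
  1 — main, line 41
  2 — collect_span, line 2
  3 — collect_span, line 7
  4 — rate_window, line 11
  5 — main, line 44
  6 — count_flags, line 24
A correct fix: line 26: replace `>=` with `<=`.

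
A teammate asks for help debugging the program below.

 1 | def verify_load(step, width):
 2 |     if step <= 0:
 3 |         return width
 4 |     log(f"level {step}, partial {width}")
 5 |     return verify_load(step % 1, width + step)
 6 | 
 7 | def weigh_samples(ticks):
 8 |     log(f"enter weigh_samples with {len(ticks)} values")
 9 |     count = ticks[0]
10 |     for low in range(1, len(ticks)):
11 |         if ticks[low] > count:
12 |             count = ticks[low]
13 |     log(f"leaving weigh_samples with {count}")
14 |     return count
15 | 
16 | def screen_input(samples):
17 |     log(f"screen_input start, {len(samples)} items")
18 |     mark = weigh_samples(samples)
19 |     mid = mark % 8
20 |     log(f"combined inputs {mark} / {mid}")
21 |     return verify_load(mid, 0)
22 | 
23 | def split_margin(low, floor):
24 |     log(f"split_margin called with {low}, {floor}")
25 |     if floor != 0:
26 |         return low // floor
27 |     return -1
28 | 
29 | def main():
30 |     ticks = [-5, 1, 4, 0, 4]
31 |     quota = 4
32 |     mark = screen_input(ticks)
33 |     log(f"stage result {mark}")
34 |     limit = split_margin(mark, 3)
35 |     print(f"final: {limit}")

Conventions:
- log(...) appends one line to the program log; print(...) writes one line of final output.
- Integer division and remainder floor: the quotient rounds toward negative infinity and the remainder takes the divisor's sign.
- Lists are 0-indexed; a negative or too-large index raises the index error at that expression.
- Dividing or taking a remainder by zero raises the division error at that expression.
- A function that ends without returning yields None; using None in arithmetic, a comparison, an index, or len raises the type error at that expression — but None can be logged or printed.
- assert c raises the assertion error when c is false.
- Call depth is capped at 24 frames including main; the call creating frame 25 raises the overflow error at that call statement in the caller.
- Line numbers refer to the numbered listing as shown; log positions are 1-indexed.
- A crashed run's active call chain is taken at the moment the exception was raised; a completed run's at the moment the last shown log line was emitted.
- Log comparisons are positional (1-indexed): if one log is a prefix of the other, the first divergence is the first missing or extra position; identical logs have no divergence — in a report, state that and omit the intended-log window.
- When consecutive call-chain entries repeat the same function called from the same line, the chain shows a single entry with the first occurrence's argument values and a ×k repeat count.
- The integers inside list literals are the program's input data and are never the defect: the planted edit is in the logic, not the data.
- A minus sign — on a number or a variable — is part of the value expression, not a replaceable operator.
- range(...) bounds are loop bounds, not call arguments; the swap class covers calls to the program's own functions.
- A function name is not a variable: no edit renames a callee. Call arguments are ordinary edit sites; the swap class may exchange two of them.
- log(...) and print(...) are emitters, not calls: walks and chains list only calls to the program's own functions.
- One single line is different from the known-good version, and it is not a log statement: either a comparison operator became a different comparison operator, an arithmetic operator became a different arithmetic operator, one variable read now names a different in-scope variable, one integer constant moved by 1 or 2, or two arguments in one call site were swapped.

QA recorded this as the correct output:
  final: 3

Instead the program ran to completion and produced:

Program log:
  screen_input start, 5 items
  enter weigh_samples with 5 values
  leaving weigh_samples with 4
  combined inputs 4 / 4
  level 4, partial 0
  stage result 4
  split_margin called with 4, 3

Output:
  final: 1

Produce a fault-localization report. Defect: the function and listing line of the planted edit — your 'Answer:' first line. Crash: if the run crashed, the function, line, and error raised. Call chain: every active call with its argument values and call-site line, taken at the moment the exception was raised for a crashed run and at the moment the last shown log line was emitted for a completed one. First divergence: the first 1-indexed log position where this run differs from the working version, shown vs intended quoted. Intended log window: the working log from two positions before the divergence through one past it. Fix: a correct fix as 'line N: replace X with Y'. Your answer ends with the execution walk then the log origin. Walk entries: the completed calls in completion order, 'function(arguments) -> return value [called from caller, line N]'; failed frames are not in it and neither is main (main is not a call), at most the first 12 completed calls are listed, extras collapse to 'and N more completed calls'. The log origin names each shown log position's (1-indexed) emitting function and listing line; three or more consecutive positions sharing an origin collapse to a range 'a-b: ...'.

Answer: the defect is in verify_load at line 5.
The tell: The earliest visible damage is log position 6 — 'stage result 4' rather than the intended 'level 3, partial 4'.
Call chain: main -> split_margin(4, 3) (called at line 34).
First divergence: position 6; shown 'stage result 4' vs intended 'level 3, partial 4'.
Intended log window:
  4: combined inputs 4 / 4
  5: level 4, partial 0
  6: level 3, partial 4
  7: level 2, partial 7
Execution walk:
  weigh_samples([-5, 1, 4, 0, 4]) -> 4  [called from screen_input, line 18]
  verify_load(0, 4) -> 4  [called from verify_load, line 5]
  verify_load(4, 0) -> 4  [called from screen_input, line 21]
  screen_input([-5, 1, 4, 0, 4]) -> 4  [called from main, line 32]
  split_margin(4, 3) -> 1  [called from main, line 34]
Log line origins:
  1: emitted by screen_input (line 17)
  2: emitted by weigh_samples (line 8)
  3: emitted by weigh_samples (line 13)
  4: emitted by screen_input (line 20)
  5: emitted by verify_load (line 4)
  6: emitted by main (line 33)
  7: emitted by split_margin (line 24)
A correct fix: line 5: replace `%` with `-`.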